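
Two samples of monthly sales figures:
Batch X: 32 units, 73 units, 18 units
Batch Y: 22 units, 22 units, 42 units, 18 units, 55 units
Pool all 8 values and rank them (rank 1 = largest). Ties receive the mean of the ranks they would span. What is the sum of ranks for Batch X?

12.5

Sorted (descending): 73, 55, 42, 32, 22, 22, 18, 18
The 2 values of 22 occupy positions 5–6 → average rank (5+6)/2 = 5.5.
The 2 values of 18 occupy positions 7–8 → average rank (7+8)/2 = 7.5.
Batch X values → pooled ranks: 32→4, 73→1, 18→7.5
Rank sum = 4 + 1 + 7.5 = 12.5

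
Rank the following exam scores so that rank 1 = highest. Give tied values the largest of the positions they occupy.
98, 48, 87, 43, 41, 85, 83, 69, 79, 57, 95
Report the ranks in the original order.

Sorted (descending): 98, 95, 87, 85, 83, 79, 69, 57, 48, 43, 41
No ties — each value takes its position as its rank.

1, 9, 3, 10, 11, 4, 5, 7, 6, 8, 2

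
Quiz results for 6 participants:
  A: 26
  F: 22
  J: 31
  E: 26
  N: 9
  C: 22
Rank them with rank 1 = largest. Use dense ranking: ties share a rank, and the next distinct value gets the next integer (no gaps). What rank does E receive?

Sorted (descending): 31, 26, 26, 22, 22, 9
The 2 values of 26 share dense rank 2.
The 2 values of 22 share dense rank 3.
Remaining distinct values take the next consecutive integers.
E has value 26 → rank 2.

2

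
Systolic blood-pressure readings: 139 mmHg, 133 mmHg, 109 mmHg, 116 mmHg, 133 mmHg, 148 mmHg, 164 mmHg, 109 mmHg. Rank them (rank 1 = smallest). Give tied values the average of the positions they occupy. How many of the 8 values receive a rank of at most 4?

3

Sorted (ascending): 109, 109, 116, 133, 133, 139, 148, 164
The 2 values of 109 occupy positions 1–2 → average rank (1+2)/2 = 1.5.
The 2 values of 133 occupy positions 4–5 → average rank (4+5)/2 = 4.5.
Ranks ≤ 4: {1.5, 1.5, 3} → 3 values.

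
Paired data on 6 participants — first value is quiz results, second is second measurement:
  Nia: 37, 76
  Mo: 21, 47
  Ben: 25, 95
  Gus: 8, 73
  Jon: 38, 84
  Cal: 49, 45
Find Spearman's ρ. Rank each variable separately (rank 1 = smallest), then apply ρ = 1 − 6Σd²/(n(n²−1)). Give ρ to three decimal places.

-0.086

Ranks of variable 1: 4, 2, 3, 1, 5, 6
Ranks of variable 2: 4, 2, 6, 3, 5, 1
d = r₁ − r₂: 0, 0, -3, -2, 0, 5
d²: 0, 0, 9, 4, 0, 25; Σd² = 38
ρ = 1 − 6·38/(6·35) = 1 − 228/210 = -0.086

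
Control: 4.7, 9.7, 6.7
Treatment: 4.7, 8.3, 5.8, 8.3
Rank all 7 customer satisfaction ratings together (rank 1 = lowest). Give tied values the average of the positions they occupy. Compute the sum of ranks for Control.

12.5

Sorted (ascending): 4.7, 4.7, 5.8, 6.7, 8.3, 8.3, 9.7
The 2 values of 4.7 occupy positions 1–2 → average rank (1+2)/2 = 1.5.
The 2 values of 8.3 occupy positions 5–6 → average rank (5+6)/2 = 5.5.
Control values → pooled ranks: 4.7→1.5, 9.7→7, 6.7→4
Rank sum = 1.5 + 7 + 4 = 12.5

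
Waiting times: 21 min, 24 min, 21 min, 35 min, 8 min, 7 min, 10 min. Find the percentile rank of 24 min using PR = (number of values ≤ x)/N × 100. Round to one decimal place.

N = 7.
Strictly below 24: 5. Equal to 24: 1.
PR = 6/7 × 100 = 85.7

85.7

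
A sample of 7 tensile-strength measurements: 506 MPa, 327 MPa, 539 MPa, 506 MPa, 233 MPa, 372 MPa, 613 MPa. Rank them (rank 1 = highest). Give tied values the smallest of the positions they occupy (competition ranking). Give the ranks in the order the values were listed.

3, 6, 2, 3, 7, 5, 1

Sorted (descending): 613, 539, 506, 506, 372, 327, 233
The 2 values of 506 occupy positions 3–4 → each gets rank 3.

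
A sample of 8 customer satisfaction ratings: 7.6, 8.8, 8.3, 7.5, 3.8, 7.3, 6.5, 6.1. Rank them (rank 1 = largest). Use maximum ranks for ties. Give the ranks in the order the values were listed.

Sorted (descending): 8.8, 8.3, 7.6, 7.5, 7.3, 6.5, 6.1, 3.8
No ties — each value takes its position as its rank.

3, 1, 2, 4, 8, 5, 6, 7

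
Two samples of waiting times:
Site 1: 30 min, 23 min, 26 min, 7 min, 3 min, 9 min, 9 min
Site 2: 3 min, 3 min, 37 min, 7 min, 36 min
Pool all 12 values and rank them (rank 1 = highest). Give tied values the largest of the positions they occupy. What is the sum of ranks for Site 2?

Sorted (descending): 37, 36, 30, 26, 23, 9, 9, 7, 7, 3, 3, 3
The 2 values of 9 occupy positions 6–7 → each gets rank 7.
The 2 values of 7 occupy positions 8–9 → each gets rank 9.
The 3 values of 3 occupy positions 10–12 → each gets rank 12.
Site 2 values → pooled ranks: 3→12, 3→12, 37→1, 7→9, 36→2
Rank sum = 12 + 12 + 1 + 9 + 2 = 36

36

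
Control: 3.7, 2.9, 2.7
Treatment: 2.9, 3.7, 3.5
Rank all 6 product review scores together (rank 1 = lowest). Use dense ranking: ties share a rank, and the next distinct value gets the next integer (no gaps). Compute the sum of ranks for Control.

Sorted (ascending): 2.7, 2.9, 2.9, 3.5, 3.7, 3.7
The 2 values of 2.9 share dense rank 2.
The 2 values of 3.7 share dense rank 4.
Remaining distinct values take the next consecutive integers.
Control values → pooled ranks: 3.7→4, 2.9→2, 2.7→1
Rank sum = 4 + 2 + 1 = 7

7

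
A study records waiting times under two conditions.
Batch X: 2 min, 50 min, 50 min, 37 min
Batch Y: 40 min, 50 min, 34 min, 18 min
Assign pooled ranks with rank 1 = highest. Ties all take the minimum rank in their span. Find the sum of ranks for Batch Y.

18

Sorted (descending): 50, 50, 50, 40, 37, 34, 18, 2
The 3 values of 50 occupy positions 1–3 → each gets rank 1.
Batch Y values → pooled ranks: 40→4, 50→1, 34→6, 18→7
Rank sum = 4 + 1 + 6 + 7 = 18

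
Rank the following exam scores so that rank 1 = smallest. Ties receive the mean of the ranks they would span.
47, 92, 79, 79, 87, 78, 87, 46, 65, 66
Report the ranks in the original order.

2, 10, 6.5, 6.5, 8.5, 5, 8.5, 1, 3, 4

Sorted (ascending): 46, 47, 65, 66, 78, 79, 79, 87, 87, 92
The 2 values of 79 occupy positions 6–7 → average rank (6+7)/2 = 6.5.
The 2 values of 87 occupy positions 8–9 → average rank (8+9)/2 = 8.5.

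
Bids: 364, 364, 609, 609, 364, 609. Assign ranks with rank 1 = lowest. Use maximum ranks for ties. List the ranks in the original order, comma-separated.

3, 3, 6, 6, 3, 6

Sorted (ascending): 364, 364, 364, 609, 609, 609
The 3 values of 364 occupy positions 1–3 → each gets rank 3.
The 3 values of 609 occupy positions 4–6 → each gets rank 6.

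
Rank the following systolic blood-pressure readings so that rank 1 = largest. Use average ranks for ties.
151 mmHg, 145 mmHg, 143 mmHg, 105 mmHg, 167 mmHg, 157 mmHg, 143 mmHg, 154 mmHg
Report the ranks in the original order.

Sorted (descending): 167, 157, 154, 151, 145, 143, 143, 105
The 2 values of 143 occupy positions 6–7 → average rank (6+7)/2 = 6.5.

4, 5, 6.5, 8, 1, 2, 6.5, 3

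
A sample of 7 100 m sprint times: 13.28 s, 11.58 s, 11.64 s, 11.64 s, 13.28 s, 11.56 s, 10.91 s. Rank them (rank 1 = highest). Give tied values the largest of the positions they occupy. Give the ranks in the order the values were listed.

Sorted (descending): 13.28, 13.28, 11.64, 11.64, 11.58, 11.56, 10.91
The 2 values of 13.28 occupy positions 1–2 → each gets rank 2.
The 2 values of 11.64 occupy positions 3–4 → each gets rank 4.

2, 5, 4, 4, 2, 6, 7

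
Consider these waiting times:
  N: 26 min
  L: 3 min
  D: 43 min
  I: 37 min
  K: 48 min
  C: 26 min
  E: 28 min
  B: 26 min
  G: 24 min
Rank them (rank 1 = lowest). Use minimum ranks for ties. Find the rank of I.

Sorted (ascending): 3, 24, 26, 26, 26, 28, 37, 43, 48
The 3 values of 26 occupy positions 3–5 → each gets rank 3.
I has value 37 min → rank 7.

7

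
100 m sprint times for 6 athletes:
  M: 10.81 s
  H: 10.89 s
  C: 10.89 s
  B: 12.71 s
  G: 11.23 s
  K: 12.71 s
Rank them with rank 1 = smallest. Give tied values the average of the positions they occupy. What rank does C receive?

2.5

Sorted (ascending): 10.81, 10.89, 10.89, 11.23, 12.71, 12.71
The 2 values of 10.89 occupy positions 2–3 → average rank (2+3)/2 = 2.5.
The 2 values of 12.71 occupy positions 5–6 → average rank (5+6)/2 = 5.5.
C has value 10.89 s → rank 2.5.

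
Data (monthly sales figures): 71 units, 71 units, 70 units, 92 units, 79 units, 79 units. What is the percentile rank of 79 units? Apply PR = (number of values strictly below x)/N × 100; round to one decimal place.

50.0

N = 6.
Strictly below 79: 3. Equal to 79: 2.
PR = 3/6 × 100 = 50.0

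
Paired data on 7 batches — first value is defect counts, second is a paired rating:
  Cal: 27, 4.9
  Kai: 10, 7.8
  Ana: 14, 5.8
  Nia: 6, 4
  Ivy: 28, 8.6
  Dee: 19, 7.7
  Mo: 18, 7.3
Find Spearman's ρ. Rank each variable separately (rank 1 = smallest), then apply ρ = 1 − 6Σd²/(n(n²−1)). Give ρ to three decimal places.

0.429

Ranks of variable 1: 6, 2, 3, 1, 7, 5, 4
Ranks of variable 2: 2, 6, 3, 1, 7, 5, 4
d = r₁ − r₂: 4, -4, 0, 0, 0, 0, 0
d²: 16, 16, 0, 0, 0, 0, 0; Σd² = 32
ρ = 1 − 6·32/(7·48) = 1 − 192/336 = 0.429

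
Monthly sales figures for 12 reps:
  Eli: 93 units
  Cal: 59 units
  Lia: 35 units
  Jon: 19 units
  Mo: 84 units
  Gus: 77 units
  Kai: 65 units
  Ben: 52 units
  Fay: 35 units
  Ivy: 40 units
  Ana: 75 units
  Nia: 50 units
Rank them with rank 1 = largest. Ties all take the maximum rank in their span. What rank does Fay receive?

Sorted (descending): 93, 84, 77, 75, 65, 59, 52, 50, 40, 35, 35, 19
The 2 values of 35 occupy positions 10–11 → each gets rank 11.
Fay has value 35 units → rank 11.

11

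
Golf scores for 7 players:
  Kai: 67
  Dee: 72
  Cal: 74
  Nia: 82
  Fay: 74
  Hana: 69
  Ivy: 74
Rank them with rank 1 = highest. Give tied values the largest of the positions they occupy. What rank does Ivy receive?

4

Sorted (descending): 82, 74, 74, 74, 72, 69, 67
The 3 values of 74 occupy positions 2–4 → each gets rank 4.
Ivy has value 74 → rank 4.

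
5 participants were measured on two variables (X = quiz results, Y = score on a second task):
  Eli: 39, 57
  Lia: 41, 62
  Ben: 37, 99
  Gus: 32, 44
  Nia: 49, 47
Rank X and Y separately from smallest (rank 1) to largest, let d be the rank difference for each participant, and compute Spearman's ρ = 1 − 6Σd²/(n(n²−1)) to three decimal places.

Ranks of variable 1: 3, 4, 2, 1, 5
Ranks of variable 2: 3, 4, 5, 1, 2
d = r₁ − r₂: 0, 0, -3, 0, 3
d²: 0, 0, 9, 0, 9; Σd² = 18
ρ = 1 − 6·18/(5·24) = 1 − 108/120 = 0.100

0.100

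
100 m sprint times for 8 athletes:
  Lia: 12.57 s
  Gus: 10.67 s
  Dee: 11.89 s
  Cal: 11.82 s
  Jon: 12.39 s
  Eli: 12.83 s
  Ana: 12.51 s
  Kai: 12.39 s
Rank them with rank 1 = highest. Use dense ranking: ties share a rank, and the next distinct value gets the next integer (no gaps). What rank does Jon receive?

Sorted (descending): 12.83, 12.57, 12.51, 12.39, 12.39, 11.89, 11.82, 10.67
The 2 values of 12.39 share dense rank 4.
Remaining distinct values take the next consecutive integers.
Jon has value 12.39 s → rank 4.

4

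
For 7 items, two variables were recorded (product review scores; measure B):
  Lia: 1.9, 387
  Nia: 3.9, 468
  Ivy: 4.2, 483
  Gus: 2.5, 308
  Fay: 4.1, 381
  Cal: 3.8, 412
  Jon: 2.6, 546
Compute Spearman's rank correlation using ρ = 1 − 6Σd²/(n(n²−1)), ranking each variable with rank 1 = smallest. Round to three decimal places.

0.321

Ranks of variable 1: 1, 5, 7, 2, 6, 4, 3
Ranks of variable 2: 3, 5, 6, 1, 2, 4, 7
d = r₁ − r₂: -2, 0, 1, 1, 4, 0, -4
d²: 4, 0, 1, 1, 16, 0, 16; Σd² = 38
ρ = 1 − 6·38/(7·48) = 1 − 228/336 = 0.321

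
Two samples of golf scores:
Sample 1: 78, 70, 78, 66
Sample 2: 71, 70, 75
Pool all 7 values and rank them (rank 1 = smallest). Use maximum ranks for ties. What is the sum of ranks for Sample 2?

12

Sorted (ascending): 66, 70, 70, 71, 75, 78, 78
The 2 values of 70 occupy positions 2–3 → each gets rank 3.
The 2 values of 78 occupy positions 6–7 → each gets rank 7.
Sample 2 values → pooled ranks: 71→4, 70→3, 75→5
Rank sum = 4 + 3 + 5 = 12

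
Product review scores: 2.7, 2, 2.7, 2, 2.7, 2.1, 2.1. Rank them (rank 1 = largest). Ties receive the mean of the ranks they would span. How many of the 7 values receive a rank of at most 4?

Sorted (descending): 2.7, 2.7, 2.7, 2.1, 2.1, 2, 2
The 3 values of 2.7 occupy positions 1–3 → average rank 2.
The 2 values of 2.1 occupy positions 4–5 → average rank (4+5)/2 = 4.5.
The 2 values of 2 occupy positions 6–7 → average rank (6+7)/2 = 6.5.
Ranks ≤ 4: {2, 2, 2} → 3 values.

3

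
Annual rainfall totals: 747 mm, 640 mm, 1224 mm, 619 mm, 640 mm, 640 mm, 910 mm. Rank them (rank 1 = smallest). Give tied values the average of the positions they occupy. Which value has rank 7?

Sorted (ascending): 619, 640, 640, 640, 747, 910, 1224
The 3 values of 640 occupy positions 2–4 → average rank 3.
Rank 7 → value 1224.

1224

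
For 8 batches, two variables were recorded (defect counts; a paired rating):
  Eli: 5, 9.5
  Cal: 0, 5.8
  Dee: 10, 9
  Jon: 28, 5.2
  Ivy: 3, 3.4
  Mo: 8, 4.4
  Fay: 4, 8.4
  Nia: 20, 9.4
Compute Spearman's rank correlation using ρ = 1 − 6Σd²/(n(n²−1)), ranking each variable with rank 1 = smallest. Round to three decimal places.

0.238

Ranks of variable 1: 4, 1, 6, 8, 2, 5, 3, 7
Ranks of variable 2: 8, 4, 6, 3, 1, 2, 5, 7
d = r₁ − r₂: -4, -3, 0, 5, 1, 3, -2, 0
d²: 16, 9, 0, 25, 1, 9, 4, 0; Σd² = 64
ρ = 1 − 6·64/(8·63) = 1 − 384/504 = 0.238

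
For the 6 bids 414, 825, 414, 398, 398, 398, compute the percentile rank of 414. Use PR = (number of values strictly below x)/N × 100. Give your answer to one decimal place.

N = 6.
Strictly below 414: 3. Equal to 414: 2.
PR = 3/6 × 100 = 50.0

50.0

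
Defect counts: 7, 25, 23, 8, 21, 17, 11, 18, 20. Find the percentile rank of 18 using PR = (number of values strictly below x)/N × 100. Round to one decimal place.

N = 9.
Strictly below 18: 4. Equal to 18: 1.
PR = 4/9 × 100 = 44.4

44.4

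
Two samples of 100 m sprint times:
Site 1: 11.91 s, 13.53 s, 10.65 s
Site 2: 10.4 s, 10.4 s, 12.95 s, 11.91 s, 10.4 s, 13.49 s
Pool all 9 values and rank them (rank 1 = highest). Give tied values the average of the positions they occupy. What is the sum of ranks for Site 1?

Sorted (descending): 13.53, 13.49, 12.95, 11.91, 11.91, 10.65, 10.4, 10.4, 10.4
The 2 values of 11.91 occupy positions 4–5 → average rank (4+5)/2 = 4.5.
The 3 values of 10.4 occupy positions 7–9 → average rank 8.
Site 1 values → pooled ranks: 11.91→4.5, 13.53→1, 10.65→6
Rank sum = 4.5 + 1 + 6 = 11.5

11.5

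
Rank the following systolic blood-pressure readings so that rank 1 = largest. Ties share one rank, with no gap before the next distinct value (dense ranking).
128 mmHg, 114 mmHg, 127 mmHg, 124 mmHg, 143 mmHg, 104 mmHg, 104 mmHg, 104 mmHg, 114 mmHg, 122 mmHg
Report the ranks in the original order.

2, 6, 3, 4, 1, 7, 7, 7, 6, 5

Sorted (descending): 143, 128, 127, 124, 122, 114, 114, 104, 104, 104
The 2 values of 114 share dense rank 6.
The 3 values of 104 share dense rank 7.
Remaining distinct values take the next consecutive integers.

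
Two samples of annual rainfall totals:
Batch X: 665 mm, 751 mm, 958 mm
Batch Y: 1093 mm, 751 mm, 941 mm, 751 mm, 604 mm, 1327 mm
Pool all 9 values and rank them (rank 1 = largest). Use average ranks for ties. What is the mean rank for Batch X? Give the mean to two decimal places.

Sorted (descending): 1327, 1093, 958, 941, 751, 751, 751, 665, 604
The 3 values of 751 occupy positions 5–7 → average rank 6.
Batch X values → pooled ranks: 665→8, 751→6, 958→3
Mean rank = (8 + 6 + 3) / 3 = 5.67

5.67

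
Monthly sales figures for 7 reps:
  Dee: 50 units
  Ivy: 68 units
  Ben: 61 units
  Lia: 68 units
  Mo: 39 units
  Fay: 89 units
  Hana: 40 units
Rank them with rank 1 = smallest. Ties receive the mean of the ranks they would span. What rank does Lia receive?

5.5

Sorted (ascending): 39, 40, 50, 61, 68, 68, 89
The 2 values of 68 occupy positions 5–6 → average rank (5+6)/2 = 5.5.
Lia has value 68 units → rank 5.5.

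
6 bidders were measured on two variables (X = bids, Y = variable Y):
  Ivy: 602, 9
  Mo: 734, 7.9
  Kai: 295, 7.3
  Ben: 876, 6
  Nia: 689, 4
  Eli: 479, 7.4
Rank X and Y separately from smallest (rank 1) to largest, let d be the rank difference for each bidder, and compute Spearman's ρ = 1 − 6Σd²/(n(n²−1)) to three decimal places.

-0.200

Ranks of variable 1: 3, 5, 1, 6, 4, 2
Ranks of variable 2: 6, 5, 3, 2, 1, 4
d = r₁ − r₂: -3, 0, -2, 4, 3, -2
d²: 9, 0, 4, 16, 9, 4; Σd² = 42
ρ = 1 − 6·42/(6·35) = 1 − 252/210 = -0.200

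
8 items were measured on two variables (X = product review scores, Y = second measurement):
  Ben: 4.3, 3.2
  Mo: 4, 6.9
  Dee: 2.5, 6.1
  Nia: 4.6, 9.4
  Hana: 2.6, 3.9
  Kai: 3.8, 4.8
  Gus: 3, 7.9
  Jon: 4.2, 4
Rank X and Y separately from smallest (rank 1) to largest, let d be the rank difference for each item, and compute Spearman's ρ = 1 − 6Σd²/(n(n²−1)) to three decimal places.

Ranks of variable 1: 7, 5, 1, 8, 2, 4, 3, 6
Ranks of variable 2: 1, 6, 5, 8, 2, 4, 7, 3
d = r₁ − r₂: 6, -1, -4, 0, 0, 0, -4, 3
d²: 36, 1, 16, 0, 0, 0, 16, 9; Σd² = 78
ρ = 1 − 6·78/(8·63) = 1 − 468/504 = 0.071

0.071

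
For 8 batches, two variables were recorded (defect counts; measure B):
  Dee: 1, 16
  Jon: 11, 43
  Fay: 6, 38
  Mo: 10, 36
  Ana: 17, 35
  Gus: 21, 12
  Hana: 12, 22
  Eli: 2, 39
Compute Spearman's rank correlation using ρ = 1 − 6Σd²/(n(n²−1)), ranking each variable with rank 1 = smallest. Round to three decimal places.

Ranks of variable 1: 1, 5, 3, 4, 7, 8, 6, 2
Ranks of variable 2: 2, 8, 6, 5, 4, 1, 3, 7
d = r₁ − r₂: -1, -3, -3, -1, 3, 7, 3, -5
d²: 1, 9, 9, 1, 9, 49, 9, 25; Σd² = 112
ρ = 1 − 6·112/(8·63) = 1 − 672/504 = -0.333

-0.333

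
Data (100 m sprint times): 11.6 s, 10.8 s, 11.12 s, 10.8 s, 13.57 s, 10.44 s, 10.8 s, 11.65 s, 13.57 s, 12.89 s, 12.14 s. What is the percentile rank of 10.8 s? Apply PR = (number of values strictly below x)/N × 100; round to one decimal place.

9.1

N = 11.
Strictly below 10.8: 1. Equal to 10.8: 3.
PR = 1/11 × 100 = 9.1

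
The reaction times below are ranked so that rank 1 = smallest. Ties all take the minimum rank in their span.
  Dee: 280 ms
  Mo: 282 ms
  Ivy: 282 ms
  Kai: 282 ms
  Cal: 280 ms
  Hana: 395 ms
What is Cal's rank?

Sorted (ascending): 280, 280, 282, 282, 282, 395
The 2 values of 280 occupy positions 1–2 → each gets rank 1.
The 3 values of 282 occupy positions 3–5 → each gets rank 3.
Cal has value 280 ms → rank 1.

1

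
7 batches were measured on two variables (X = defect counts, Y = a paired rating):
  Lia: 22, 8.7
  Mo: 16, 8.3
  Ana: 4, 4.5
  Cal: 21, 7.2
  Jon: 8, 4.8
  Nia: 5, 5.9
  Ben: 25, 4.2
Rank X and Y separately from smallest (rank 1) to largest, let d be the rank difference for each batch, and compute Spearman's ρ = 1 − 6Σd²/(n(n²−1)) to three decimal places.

Ranks of variable 1: 6, 4, 1, 5, 3, 2, 7
Ranks of variable 2: 7, 6, 2, 5, 3, 4, 1
d = r₁ − r₂: -1, -2, -1, 0, 0, -2, 6
d²: 1, 4, 1, 0, 0, 4, 36; Σd² = 46
ρ = 1 − 6·46/(7·48) = 1 − 276/336 = 0.179

0.179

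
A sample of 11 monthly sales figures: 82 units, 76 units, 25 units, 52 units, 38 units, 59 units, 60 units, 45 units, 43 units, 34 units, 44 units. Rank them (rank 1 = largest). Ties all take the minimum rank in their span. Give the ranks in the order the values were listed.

Sorted (descending): 82, 76, 60, 59, 52, 45, 44, 43, 38, 34, 25
No ties — each value takes its position as its rank.

1, 2, 11, 5, 9, 4, 3, 6, 8, 10, 7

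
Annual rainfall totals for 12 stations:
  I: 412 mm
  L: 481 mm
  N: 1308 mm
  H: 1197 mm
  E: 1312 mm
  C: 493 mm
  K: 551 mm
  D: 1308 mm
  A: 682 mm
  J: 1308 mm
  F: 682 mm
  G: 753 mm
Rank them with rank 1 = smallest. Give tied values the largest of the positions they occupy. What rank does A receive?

Sorted (ascending): 412, 481, 493, 551, 682, 682, 753, 1197, 1308, 1308, 1308, 1312
The 2 values of 682 occupy positions 5–6 → each gets rank 6.
The 3 values of 1308 occupy positions 9–11 → each gets rank 11.
A has value 682 mm → rank 6.

6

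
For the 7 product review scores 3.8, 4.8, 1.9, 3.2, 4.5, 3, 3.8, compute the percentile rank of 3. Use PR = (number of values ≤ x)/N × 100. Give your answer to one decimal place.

N = 7.
Strictly below 3: 1. Equal to 3: 1.
PR = 2/7 × 100 = 28.6

28.6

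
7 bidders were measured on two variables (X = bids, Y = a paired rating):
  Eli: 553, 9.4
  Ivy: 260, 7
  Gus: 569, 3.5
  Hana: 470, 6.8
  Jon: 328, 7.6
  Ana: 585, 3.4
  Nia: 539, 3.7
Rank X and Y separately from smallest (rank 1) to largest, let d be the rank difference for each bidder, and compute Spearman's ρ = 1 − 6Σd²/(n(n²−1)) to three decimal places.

-0.607

Ranks of variable 1: 5, 1, 6, 3, 2, 7, 4
Ranks of variable 2: 7, 5, 2, 4, 6, 1, 3
d = r₁ − r₂: -2, -4, 4, -1, -4, 6, 1
d²: 4, 16, 16, 1, 16, 36, 1; Σd² = 90
ρ = 1 − 6·90/(7·48) = 1 − 540/336 = -0.607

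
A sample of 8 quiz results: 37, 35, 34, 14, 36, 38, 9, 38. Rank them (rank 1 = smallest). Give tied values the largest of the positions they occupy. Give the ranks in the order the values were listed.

6, 4, 3, 2, 5, 8, 1, 8

Sorted (ascending): 9, 14, 34, 35, 36, 37, 38, 38
The 2 values of 38 occupy positions 7–8 → each gets rank 8.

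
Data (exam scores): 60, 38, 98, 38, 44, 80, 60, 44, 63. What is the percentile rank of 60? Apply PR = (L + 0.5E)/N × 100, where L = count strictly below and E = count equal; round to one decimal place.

N = 9.
Strictly below 60: 4. Equal to 60: 2.
PR = (4 + 0.5·2)/9 × 100 = 55.6

55.6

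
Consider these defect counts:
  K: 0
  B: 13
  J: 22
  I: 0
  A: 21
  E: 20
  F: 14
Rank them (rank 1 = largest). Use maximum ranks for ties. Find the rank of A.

Sorted (descending): 22, 21, 20, 14, 13, 0, 0
The 2 values of 0 occupy positions 6–7 → each gets rank 7.
A has value 21 → rank 2.

2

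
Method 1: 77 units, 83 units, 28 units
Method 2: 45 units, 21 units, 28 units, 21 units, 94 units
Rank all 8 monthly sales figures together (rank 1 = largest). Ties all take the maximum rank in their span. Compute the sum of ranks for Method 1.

Sorted (descending): 94, 83, 77, 45, 28, 28, 21, 21
The 2 values of 28 occupy positions 5–6 → each gets rank 6.
The 2 values of 21 occupy positions 7–8 → each gets rank 8.
Method 1 values → pooled ranks: 77→3, 83→2, 28→6
Rank sum = 3 + 2 + 6 = 11

11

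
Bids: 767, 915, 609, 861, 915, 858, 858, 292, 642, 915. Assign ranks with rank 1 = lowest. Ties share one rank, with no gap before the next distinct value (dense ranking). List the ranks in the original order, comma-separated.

4, 7, 2, 6, 7, 5, 5, 1, 3, 7

Sorted (ascending): 292, 609, 642, 767, 858, 858, 861, 915, 915, 915
The 2 values of 858 share dense rank 5.
The 3 values of 915 share dense rank 7.
Remaining distinct values take the next consecutive integers.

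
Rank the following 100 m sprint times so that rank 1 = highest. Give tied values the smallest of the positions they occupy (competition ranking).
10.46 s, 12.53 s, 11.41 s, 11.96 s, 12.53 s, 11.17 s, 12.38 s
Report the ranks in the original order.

7, 1, 5, 4, 1, 6, 3

Sorted (descending): 12.53, 12.53, 12.38, 11.96, 11.41, 11.17, 10.46
The 2 values of 12.53 occupy positions 1–2 → each gets rank 1.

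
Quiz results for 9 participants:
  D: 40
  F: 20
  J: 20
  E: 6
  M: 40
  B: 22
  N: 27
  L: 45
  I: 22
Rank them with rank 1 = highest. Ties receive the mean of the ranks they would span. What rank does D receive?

Sorted (descending): 45, 40, 40, 27, 22, 22, 20, 20, 6
The 2 values of 40 occupy positions 2–3 → average rank (2+3)/2 = 2.5.
The 2 values of 22 occupy positions 5–6 → average rank (5+6)/2 = 5.5.
The 2 values of 20 occupy positions 7–8 → average rank (7+8)/2 = 7.5.
D has value 40 → rank 2.5.

2.5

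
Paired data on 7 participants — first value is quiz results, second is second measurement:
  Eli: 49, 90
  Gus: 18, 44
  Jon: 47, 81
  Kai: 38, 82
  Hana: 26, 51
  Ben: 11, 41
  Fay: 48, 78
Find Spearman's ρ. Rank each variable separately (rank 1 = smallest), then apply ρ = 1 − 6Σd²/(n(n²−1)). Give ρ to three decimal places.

Ranks of variable 1: 7, 2, 5, 4, 3, 1, 6
Ranks of variable 2: 7, 2, 5, 6, 3, 1, 4
d = r₁ − r₂: 0, 0, 0, -2, 0, 0, 2
d²: 0, 0, 0, 4, 0, 0, 4; Σd² = 8
ρ = 1 − 6·8/(7·48) = 1 − 48/336 = 0.857

0.857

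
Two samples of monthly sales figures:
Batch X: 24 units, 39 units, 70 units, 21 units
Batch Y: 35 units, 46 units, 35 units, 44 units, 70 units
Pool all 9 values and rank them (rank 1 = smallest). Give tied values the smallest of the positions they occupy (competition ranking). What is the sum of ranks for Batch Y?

27

Sorted (ascending): 21, 24, 35, 35, 39, 44, 46, 70, 70
The 2 values of 35 occupy positions 3–4 → each gets rank 3.
The 2 values of 70 occupy positions 8–9 → each gets rank 8.
Batch Y values → pooled ranks: 35→3, 46→7, 35→3, 44→6, 70→8
Rank sum = 3 + 7 + 3 + 6 + 8 = 27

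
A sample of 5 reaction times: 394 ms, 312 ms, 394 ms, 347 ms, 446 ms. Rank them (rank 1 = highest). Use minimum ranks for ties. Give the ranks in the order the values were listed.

2, 5, 2, 4, 1

Sorted (descending): 446, 394, 394, 347, 312
The 2 values of 394 occupy positions 2–3 → each gets rank 2.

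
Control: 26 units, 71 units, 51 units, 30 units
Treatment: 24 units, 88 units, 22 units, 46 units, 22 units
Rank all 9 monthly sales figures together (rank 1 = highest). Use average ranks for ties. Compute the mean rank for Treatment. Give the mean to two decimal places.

Sorted (descending): 88, 71, 51, 46, 30, 26, 24, 22, 22
The 2 values of 22 occupy positions 8–9 → average rank (8+9)/2 = 8.5.
Treatment values → pooled ranks: 24→7, 88→1, 22→8.5, 46→4, 22→8.5
Mean rank = (7 + 1 + 8.5 + 4 + 8.5) / 5 = 5.80

5.80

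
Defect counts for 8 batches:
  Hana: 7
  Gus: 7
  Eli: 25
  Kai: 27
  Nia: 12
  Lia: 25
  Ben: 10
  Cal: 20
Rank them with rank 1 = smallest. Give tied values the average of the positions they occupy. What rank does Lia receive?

6.5

Sorted (ascending): 7, 7, 10, 12, 20, 25, 25, 27
The 2 values of 7 occupy positions 1–2 → average rank (1+2)/2 = 1.5.
The 2 values of 25 occupy positions 6–7 → average rank (6+7)/2 = 6.5.
Lia has value 25 → rank 6.5.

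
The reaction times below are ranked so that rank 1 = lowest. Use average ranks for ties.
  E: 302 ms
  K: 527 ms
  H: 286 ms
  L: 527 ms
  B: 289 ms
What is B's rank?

Sorted (ascending): 286, 289, 302, 527, 527
The 2 values of 527 occupy positions 4–5 → average rank (4+5)/2 = 4.5.
B has value 289 ms → rank 2.

2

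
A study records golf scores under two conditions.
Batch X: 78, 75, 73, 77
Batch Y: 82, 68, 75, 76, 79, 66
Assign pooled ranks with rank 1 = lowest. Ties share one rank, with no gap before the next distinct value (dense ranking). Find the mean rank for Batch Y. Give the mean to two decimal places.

Sorted (ascending): 66, 68, 73, 75, 75, 76, 77, 78, 79, 82
The 2 values of 75 share dense rank 4.
Remaining distinct values take the next consecutive integers.
Batch Y values → pooled ranks: 82→9, 68→2, 75→4, 76→5, 79→8, 66→1
Mean rank = (9 + 2 + 4 + 5 + 8 + 1) / 6 = 4.83

4.83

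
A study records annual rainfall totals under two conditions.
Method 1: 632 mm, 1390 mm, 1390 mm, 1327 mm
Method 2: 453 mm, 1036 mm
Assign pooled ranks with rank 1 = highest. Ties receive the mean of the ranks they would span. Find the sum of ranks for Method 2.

Sorted (descending): 1390, 1390, 1327, 1036, 632, 453
The 2 values of 1390 occupy positions 1–2 → average rank (1+2)/2 = 1.5.
Method 2 values → pooled ranks: 453→6, 1036→4
Rank sum = 6 + 4 = 10

10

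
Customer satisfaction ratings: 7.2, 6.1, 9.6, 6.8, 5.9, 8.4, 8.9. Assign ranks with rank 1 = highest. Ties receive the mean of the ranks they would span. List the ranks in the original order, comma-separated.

Sorted (descending): 9.6, 8.9, 8.4, 7.2, 6.8, 6.1, 5.9
No ties — each value takes its position as its rank.

4, 6, 1, 5, 7, 3, 2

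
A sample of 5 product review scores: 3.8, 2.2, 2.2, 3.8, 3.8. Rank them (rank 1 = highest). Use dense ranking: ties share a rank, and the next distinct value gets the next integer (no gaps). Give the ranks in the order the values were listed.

1, 2, 2, 1, 1

Sorted (descending): 3.8, 3.8, 3.8, 2.2, 2.2
The 3 values of 3.8 share dense rank 1.
The 2 values of 2.2 share dense rank 2.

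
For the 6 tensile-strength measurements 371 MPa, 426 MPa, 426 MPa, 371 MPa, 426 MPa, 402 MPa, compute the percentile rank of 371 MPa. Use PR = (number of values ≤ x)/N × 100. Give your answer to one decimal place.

N = 6.
Strictly below 371: 0. Equal to 371: 2.
PR = 2/6 × 100 = 33.3

33.3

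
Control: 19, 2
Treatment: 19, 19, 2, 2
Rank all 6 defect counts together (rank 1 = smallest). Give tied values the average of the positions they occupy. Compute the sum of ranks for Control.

7

Sorted (ascending): 2, 2, 2, 19, 19, 19
The 3 values of 2 occupy positions 1–3 → average rank 2.
The 3 values of 19 occupy positions 4–6 → average rank 5.
Control values → pooled ranks: 19→5, 2→2
Rank sum = 5 + 2 = 7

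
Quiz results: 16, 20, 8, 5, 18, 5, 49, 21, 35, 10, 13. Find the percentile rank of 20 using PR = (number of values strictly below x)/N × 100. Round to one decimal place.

N = 11.
Strictly below 20: 7. Equal to 20: 1.
PR = 7/11 × 100 = 63.6

63.6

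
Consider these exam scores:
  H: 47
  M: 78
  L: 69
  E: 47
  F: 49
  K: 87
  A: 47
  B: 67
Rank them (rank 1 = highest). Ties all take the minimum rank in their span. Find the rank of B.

4

Sorted (descending): 87, 78, 69, 67, 49, 47, 47, 47
The 3 values of 47 occupy positions 6–8 → each gets rank 6.
B has value 67 → rank 4.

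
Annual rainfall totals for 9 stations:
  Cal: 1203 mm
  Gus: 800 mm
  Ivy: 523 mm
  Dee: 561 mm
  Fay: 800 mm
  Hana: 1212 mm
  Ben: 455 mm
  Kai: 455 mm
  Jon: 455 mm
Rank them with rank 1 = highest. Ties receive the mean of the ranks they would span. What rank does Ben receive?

Sorted (descending): 1212, 1203, 800, 800, 561, 523, 455, 455, 455
The 2 values of 800 occupy positions 3–4 → average rank (3+4)/2 = 3.5.
The 3 values of 455 occupy positions 7–9 → average rank 8.
Ben has value 455 mm → rank 8.

8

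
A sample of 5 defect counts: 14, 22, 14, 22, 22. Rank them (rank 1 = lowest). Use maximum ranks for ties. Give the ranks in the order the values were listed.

Sorted (ascending): 14, 14, 22, 22, 22
The 2 values of 14 occupy positions 1–2 → each gets rank 2.
The 3 values of 22 occupy positions 3–5 → each gets rank 5.

2, 5, 2, 5, 5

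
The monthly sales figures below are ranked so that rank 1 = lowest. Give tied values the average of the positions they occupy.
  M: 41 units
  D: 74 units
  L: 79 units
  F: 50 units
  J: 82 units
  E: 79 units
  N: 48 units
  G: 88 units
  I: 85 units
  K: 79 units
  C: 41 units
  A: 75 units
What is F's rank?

Sorted (ascending): 41, 41, 48, 50, 74, 75, 79, 79, 79, 82, 85, 88
The 2 values of 41 occupy positions 1–2 → average rank (1+2)/2 = 1.5.
The 3 values of 79 occupy positions 7–9 → average rank 8.
F has value 50 units → rank 4.

4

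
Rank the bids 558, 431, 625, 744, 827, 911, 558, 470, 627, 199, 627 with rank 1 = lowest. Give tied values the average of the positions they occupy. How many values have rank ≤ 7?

6

Sorted (ascending): 199, 431, 470, 558, 558, 625, 627, 627, 744, 827, 911
The 2 values of 558 occupy positions 4–5 → average rank (4+5)/2 = 4.5.
The 2 values of 627 occupy positions 7–8 → average rank (7+8)/2 = 7.5.
Ranks ≤ 7: {1, 2, 3, 4.5, 4.5, 6} → 6 values.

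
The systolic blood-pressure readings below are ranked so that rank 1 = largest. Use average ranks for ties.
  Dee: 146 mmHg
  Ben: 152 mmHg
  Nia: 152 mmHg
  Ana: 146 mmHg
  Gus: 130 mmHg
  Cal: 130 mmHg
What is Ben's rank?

1.5

Sorted (descending): 152, 152, 146, 146, 130, 130
The 2 values of 152 occupy positions 1–2 → average rank (1+2)/2 = 1.5.
The 2 values of 146 occupy positions 3–4 → average rank (3+4)/2 = 3.5.
The 2 values of 130 occupy positions 5–6 → average rank (5+6)/2 = 5.5.
Ben has value 152 mmHg → rank 1.5.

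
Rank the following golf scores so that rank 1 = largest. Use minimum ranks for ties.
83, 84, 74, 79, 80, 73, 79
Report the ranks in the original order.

Sorted (descending): 84, 83, 80, 79, 79, 74, 73
The 2 values of 79 occupy positions 4–5 → each gets rank 4.

2, 1, 6, 4, 3, 7, 4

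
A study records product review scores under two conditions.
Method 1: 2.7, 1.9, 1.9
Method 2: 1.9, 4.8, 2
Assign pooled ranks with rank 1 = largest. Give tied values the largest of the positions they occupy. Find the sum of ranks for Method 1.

Sorted (descending): 4.8, 2.7, 2, 1.9, 1.9, 1.9
The 3 values of 1.9 occupy positions 4–6 → each gets rank 6.
Method 1 values → pooled ranks: 2.7→2, 1.9→6, 1.9→6
Rank sum = 2 + 6 + 6 = 14

14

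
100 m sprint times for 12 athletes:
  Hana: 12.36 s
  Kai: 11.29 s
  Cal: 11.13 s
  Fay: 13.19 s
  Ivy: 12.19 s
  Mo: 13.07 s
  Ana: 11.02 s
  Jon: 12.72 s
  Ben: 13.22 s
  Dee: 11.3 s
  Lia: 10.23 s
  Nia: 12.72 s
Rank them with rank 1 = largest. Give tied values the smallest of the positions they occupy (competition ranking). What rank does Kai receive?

Sorted (descending): 13.22, 13.19, 13.07, 12.72, 12.72, 12.36, 12.19, 11.3, 11.29, 11.13, 11.02, 10.23
The 2 values of 12.72 occupy positions 4–5 → each gets rank 4.
Kai has value 11.29 s → rank 9.

9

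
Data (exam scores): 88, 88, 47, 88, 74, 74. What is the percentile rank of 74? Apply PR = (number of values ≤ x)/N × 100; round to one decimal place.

50.0

N = 6.
Strictly below 74: 1. Equal to 74: 2.
PR = 3/6 × 100 = 50.0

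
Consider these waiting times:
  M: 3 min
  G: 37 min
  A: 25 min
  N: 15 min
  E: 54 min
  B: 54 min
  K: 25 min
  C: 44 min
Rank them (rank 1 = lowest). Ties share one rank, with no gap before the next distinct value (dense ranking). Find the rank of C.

Sorted (ascending): 3, 15, 25, 25, 37, 44, 54, 54
The 2 values of 25 share dense rank 3.
The 2 values of 54 share dense rank 6.
Remaining distinct values take the next consecutive integers.
C has value 44 min → rank 5.

5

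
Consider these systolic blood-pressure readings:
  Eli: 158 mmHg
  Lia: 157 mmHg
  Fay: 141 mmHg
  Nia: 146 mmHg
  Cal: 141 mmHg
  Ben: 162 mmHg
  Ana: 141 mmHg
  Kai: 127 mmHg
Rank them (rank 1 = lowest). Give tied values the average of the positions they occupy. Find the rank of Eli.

Sorted (ascending): 127, 141, 141, 141, 146, 157, 158, 162
The 3 values of 141 occupy positions 2–4 → average rank 3.
Eli has value 158 mmHg → rank 7.

7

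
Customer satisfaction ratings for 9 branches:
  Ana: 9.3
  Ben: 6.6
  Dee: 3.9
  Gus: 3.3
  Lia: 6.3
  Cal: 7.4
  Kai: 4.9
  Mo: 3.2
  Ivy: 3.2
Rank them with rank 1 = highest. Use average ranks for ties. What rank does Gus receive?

7

Sorted (descending): 9.3, 7.4, 6.6, 6.3, 4.9, 3.9, 3.3, 3.2, 3.2
The 2 values of 3.2 occupy positions 8–9 → average rank (8+9)/2 = 8.5.
Gus has value 3.3 → rank 7.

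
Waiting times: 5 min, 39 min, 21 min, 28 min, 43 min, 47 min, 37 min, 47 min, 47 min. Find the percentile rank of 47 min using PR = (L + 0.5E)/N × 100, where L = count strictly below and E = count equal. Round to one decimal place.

N = 9.
Strictly below 47: 6. Equal to 47: 3.
PR = (6 + 0.5·3)/9 × 100 = 83.3

83.3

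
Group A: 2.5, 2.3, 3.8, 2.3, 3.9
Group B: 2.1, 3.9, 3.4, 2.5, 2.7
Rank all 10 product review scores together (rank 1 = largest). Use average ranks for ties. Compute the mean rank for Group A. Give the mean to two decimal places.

Sorted (descending): 3.9, 3.9, 3.8, 3.4, 2.7, 2.5, 2.5, 2.3, 2.3, 2.1
The 2 values of 3.9 occupy positions 1–2 → average rank (1+2)/2 = 1.5.
The 2 values of 2.5 occupy positions 6–7 → average rank (6+7)/2 = 6.5.
The 2 values of 2.3 occupy positions 8–9 → average rank (8+9)/2 = 8.5.
Group A values → pooled ranks: 2.5→6.5, 2.3→8.5, 3.8→3, 2.3→8.5, 3.9→1.5
Mean rank = (6.5 + 8.5 + 3 + 8.5 + 1.5) / 5 = 5.60

5.60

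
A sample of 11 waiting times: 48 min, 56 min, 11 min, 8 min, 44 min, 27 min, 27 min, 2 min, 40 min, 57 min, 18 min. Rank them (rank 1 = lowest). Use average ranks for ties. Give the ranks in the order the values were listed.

9, 10, 3, 2, 8, 5.5, 5.5, 1, 7, 11, 4

Sorted (ascending): 2, 8, 11, 18, 27, 27, 40, 44, 48, 56, 57
The 2 values of 27 occupy positions 5–6 → average rank (5+6)/2 = 5.5.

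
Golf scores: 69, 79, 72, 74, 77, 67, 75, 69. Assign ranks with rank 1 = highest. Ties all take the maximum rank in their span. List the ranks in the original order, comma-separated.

7, 1, 5, 4, 2, 8, 3, 7

Sorted (descending): 79, 77, 75, 74, 72, 69, 69, 67
The 2 values of 69 occupy positions 6–7 → each gets rank 7.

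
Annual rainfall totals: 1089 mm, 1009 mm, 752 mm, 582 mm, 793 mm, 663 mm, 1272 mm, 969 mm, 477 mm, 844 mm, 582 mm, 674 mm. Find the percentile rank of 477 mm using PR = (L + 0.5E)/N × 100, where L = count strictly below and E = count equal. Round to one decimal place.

4.2

N = 12.
Strictly below 477: 0. Equal to 477: 1.
PR = (0 + 0.5·1)/12 × 100 = 4.2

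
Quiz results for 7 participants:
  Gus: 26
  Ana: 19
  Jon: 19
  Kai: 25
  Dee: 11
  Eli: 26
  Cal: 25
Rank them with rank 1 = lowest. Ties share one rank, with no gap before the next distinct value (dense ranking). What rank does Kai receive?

Sorted (ascending): 11, 19, 19, 25, 25, 26, 26
The 2 values of 19 share dense rank 2.
The 2 values of 25 share dense rank 3.
The 2 values of 26 share dense rank 4.
Remaining distinct values take the next consecutive integers.
Kai has value 25 → rank 3.

3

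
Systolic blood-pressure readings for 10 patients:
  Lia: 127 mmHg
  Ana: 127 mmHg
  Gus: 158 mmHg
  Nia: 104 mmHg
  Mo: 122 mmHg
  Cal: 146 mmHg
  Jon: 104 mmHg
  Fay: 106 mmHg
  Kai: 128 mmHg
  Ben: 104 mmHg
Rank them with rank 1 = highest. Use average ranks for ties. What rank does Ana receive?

4.5

Sorted (descending): 158, 146, 128, 127, 127, 122, 106, 104, 104, 104
The 2 values of 127 occupy positions 4–5 → average rank (4+5)/2 = 4.5.
The 3 values of 104 occupy positions 8–10 → average rank 9.
Ana has value 127 mmHg → rank 4.5.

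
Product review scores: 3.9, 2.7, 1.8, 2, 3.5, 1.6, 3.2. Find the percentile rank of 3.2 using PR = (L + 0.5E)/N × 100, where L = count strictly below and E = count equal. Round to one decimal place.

64.3

N = 7.
Strictly below 3.2: 4. Equal to 3.2: 1.
PR = (4 + 0.5·1)/7 × 100 = 64.3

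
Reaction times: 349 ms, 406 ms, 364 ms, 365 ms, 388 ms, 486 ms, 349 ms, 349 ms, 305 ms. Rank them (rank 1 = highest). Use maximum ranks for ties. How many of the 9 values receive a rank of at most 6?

Sorted (descending): 486, 406, 388, 365, 364, 349, 349, 349, 305
The 3 values of 349 occupy positions 6–8 → each gets rank 8.
Ranks ≤ 6: {1, 2, 3, 4, 5} → 5 values.

5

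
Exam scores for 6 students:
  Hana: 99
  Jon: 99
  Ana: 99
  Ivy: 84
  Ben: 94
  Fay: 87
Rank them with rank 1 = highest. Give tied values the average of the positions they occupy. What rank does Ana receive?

2

Sorted (descending): 99, 99, 99, 94, 87, 84
The 3 values of 99 occupy positions 1–3 → average rank 2.
Ana has value 99 → rank 2.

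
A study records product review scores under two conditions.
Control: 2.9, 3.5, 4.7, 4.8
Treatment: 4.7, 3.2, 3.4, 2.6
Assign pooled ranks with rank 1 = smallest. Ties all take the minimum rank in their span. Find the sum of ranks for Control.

21

Sorted (ascending): 2.6, 2.9, 3.2, 3.4, 3.5, 4.7, 4.7, 4.8
The 2 values of 4.7 occupy positions 6–7 → each gets rank 6.
Control values → pooled ranks: 2.9→2, 3.5→5, 4.7→6, 4.8→8
Rank sum = 2 + 5 + 6 + 8 = 21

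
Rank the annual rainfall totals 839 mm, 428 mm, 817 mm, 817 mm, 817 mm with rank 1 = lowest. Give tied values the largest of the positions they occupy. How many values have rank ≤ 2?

Sorted (ascending): 428, 817, 817, 817, 839
The 3 values of 817 occupy positions 2–4 → each gets rank 4.
Ranks ≤ 2: {1} → 1 value.

1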